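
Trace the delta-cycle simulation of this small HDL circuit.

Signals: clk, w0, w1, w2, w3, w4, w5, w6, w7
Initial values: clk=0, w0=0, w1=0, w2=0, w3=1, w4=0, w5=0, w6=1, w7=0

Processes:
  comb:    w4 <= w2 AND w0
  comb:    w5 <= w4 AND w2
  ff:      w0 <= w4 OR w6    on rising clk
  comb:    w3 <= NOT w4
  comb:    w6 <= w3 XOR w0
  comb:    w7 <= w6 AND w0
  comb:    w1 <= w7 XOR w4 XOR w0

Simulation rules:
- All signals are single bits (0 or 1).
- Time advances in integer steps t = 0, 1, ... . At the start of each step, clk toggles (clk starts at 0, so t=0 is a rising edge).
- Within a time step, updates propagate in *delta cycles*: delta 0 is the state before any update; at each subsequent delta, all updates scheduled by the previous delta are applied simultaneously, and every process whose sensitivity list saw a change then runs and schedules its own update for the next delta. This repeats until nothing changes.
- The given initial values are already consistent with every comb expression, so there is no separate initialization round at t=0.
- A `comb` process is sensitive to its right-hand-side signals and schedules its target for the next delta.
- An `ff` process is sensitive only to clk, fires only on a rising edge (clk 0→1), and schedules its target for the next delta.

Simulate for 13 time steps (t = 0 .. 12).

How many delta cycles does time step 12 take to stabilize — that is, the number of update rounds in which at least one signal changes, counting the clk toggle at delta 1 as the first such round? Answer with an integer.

t=0 Δ0: w2=0 w7=0 w4=0 w0=0 w5=0 w3=1 w6=1 w1=0 clk=0
  Δ1: clk:0→1
  Δ2: w0:0→1
  Δ3: w7:0→1, w6:1→0, w1:0→1
  Δ4: w7:1→0, w1:1→0
  Δ5: w1:0→1
  (5Δ to stable)
t=1 Δ0: w2=0 w7=0 w4=0 w0=1 w5=0 w3=1 w6=0 w1=1 clk=1
  Δ1: clk:1→0
  (1Δ to stable)
t=2 Δ0: w2=0 w7=0 w4=0 w0=1 w5=0 w3=1 w6=0 w1=1 clk=0
  Δ1: clk:0→1
  Δ2: w0:1→0
  Δ3: w6:0→1, w1:1→0
  (3Δ to stable)
t=3 Δ0: w2=0 w7=0 w4=0 w0=0 w5=0 w3=1 w6=1 w1=0 clk=1
  Δ1: clk:1→0
  (1Δ to stable)
t=4 Δ0: w2=0 w7=0 w4=0 w0=0 w5=0 w3=1 w6=1 w1=0 clk=0
  Δ1: clk:0→1
  Δ2: w0:0→1
  Δ3: w7:0→1, w6:1→0, w1:0→1
  Δ4: w7:1→0, w1:1→0
  Δ5: w1:0→1
  (5Δ to stable)
t=5 Δ0: w2=0 w7=0 w4=0 w0=1 w5=0 w3=1 w6=0 w1=1 clk=1
  Δ1: clk:1→0
  (1Δ to stable)
t=6 Δ0: w2=0 w7=0 w4=0 w0=1 w5=0 w3=1 w6=0 w1=1 clk=0
  Δ1: clk:0→1
  Δ2: w0:1→0
  Δ3: w6:0→1, w1:1→0
  (3Δ to stable)
t=7 Δ0: w2=0 w7=0 w4=0 w0=0 w5=0 w3=1 w6=1 w1=0 clk=1
  Δ1: clk:1→0
  (1Δ to stable)
t=8 Δ0: w2=0 w7=0 w4=0 w0=0 w5=0 w3=1 w6=1 w1=0 clk=0
  Δ1: clk:0→1
  Δ2: w0:0→1
  Δ3: w7:0→1, w6:1→0, w1:0→1
  Δ4: w7:1→0, w1:1→0
  Δ5: w1:0→1
  (5Δ to stable)
t=9 Δ0: w2=0 w7=0 w4=0 w0=1 w5=0 w3=1 w6=0 w1=1 clk=1
  Δ1: clk:1→0
  (1Δ to stable)
t=10 Δ0: w2=0 w7=0 w4=0 w0=1 w5=0 w3=1 w6=0 w1=1 clk=0
  Δ1: clk:0→1
  Δ2: w0:1→0
  Δ3: w6:0→1, w1:1→0
  (3Δ to stable)
t=11 Δ0: w2=0 w7=0 w4=0 w0=0 w5=0 w3=1 w6=1 w1=0 clk=1
  Δ1: clk:1→0
  (1Δ to stable)
t=12 Δ0: w2=0 w7=0 w4=0 w0=0 w5=0 w3=1 w6=1 w1=0 clk=0
  Δ1: clk:0→1
  Δ2: w0:0→1
  Δ3: w7:0→1, w6:1→0, w1:0→1
  Δ4: w7:1→0, w1:1→0
  Δ5: w1:0→1
  (5Δ to stable)

5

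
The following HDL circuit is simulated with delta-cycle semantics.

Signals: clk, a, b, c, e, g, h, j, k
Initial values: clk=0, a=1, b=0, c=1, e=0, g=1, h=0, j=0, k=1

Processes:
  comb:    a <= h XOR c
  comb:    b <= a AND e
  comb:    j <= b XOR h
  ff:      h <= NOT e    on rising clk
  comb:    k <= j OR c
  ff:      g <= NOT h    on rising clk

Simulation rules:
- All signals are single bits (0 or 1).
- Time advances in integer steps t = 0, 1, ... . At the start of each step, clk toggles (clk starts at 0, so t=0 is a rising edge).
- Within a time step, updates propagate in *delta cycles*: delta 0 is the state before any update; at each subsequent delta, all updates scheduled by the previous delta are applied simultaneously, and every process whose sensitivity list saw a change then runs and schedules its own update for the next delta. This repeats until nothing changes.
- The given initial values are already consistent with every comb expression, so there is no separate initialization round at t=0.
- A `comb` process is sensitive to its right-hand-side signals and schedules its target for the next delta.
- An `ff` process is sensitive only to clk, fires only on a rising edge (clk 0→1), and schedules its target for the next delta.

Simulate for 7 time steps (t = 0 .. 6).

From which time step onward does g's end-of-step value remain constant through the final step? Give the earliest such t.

2

t0.Δ0 h=0 a=1 k=1 e=0 c=1 b=0 g=1 clk=0 j=0
t0.Δ1 h=0 a=1 k=1 e=0 c=1 b=0 g=1 clk=1 j=0
t0.Δ2 h=1 a=1 k=1 e=0 c=1 b=0 g=1 clk=1 j=0
t0.Δ3 h=1 a=0 k=1 e=0 c=1 b=0 g=1 clk=1 j=1
t1.Δ0 h=1 a=0 k=1 e=0 c=1 b=0 g=1 clk=1 j=1
t1.Δ1 h=1 a=0 k=1 e=0 c=1 b=0 g=1 clk=0 j=1
t2.Δ0 h=1 a=0 k=1 e=0 c=1 b=0 g=1 clk=0 j=1
t2.Δ1 h=1 a=0 k=1 e=0 c=1 b=0 g=1 clk=1 j=1
t2.Δ2 h=1 a=0 k=1 e=0 c=1 b=0 g=0 clk=1 j=1
t3.Δ0 h=1 a=0 k=1 e=0 c=1 b=0 g=0 clk=1 j=1
t3.Δ1 h=1 a=0 k=1 e=0 c=1 b=0 g=0 clk=0 j=1
t4.Δ0 h=1 a=0 k=1 e=0 c=1 b=0 g=0 clk=0 j=1
t4.Δ1 h=1 a=0 k=1 e=0 c=1 b=0 g=0 clk=1 j=1
t5.Δ0 h=1 a=0 k=1 e=0 c=1 b=0 g=0 clk=1 j=1
t5.Δ1 h=1 a=0 k=1 e=0 c=1 b=0 g=0 clk=0 j=1
t6.Δ0 h=1 a=0 k=1 e=0 c=1 b=0 g=0 clk=0 j=1
t6.Δ1 h=1 a=0 k=1 e=0 c=1 b=0 g=0 clk=1 j=1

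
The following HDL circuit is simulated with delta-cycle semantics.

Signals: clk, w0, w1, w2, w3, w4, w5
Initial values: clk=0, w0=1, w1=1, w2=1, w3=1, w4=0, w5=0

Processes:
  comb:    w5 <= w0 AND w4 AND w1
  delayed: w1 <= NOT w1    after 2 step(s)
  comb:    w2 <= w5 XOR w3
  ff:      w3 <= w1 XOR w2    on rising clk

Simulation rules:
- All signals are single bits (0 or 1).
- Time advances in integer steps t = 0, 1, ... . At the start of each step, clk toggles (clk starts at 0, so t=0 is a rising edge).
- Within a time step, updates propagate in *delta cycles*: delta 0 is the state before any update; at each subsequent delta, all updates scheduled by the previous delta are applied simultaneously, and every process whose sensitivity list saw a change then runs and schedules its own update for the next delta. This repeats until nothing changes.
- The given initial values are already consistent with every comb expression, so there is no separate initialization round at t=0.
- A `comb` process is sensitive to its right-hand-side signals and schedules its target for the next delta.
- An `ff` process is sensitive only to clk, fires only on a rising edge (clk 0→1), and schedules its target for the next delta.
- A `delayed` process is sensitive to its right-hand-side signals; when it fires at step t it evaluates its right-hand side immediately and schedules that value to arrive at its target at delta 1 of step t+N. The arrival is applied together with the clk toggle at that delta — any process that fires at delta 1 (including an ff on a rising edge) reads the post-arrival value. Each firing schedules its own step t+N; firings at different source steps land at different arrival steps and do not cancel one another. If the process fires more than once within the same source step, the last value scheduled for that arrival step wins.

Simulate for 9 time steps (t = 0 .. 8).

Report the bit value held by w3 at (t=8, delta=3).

0

[bits: w0,w2,w5,w1,w3,clk,w4]
t=0: Δ0=1101100 Δ1=1101110 Δ2=1101010 Δ3=1001010 | 3Δ
t=1: Δ0=1001010 Δ1=1001000 | 1Δ
t=2: Δ0=1001000 Δ1=1001010 Δ2=1001110 Δ3=1101110 | 3Δ
t=3: Δ0=1101110 Δ1=1101100 | 1Δ
t=4: Δ0=1101100 Δ1=1101110 Δ2=1101010 Δ3=1001010 | 3Δ
t=5: Δ0=1001010 Δ1=1001000 | 1Δ
t=6: Δ0=1001000 Δ1=1001010 Δ2=1001110 Δ3=1101110 | 3Δ
t=7: Δ0=1101110 Δ1=1101100 | 1Δ
t=8: Δ0=1101100 Δ1=1101110 Δ2=1101010 Δ3=1001010 | 3Δ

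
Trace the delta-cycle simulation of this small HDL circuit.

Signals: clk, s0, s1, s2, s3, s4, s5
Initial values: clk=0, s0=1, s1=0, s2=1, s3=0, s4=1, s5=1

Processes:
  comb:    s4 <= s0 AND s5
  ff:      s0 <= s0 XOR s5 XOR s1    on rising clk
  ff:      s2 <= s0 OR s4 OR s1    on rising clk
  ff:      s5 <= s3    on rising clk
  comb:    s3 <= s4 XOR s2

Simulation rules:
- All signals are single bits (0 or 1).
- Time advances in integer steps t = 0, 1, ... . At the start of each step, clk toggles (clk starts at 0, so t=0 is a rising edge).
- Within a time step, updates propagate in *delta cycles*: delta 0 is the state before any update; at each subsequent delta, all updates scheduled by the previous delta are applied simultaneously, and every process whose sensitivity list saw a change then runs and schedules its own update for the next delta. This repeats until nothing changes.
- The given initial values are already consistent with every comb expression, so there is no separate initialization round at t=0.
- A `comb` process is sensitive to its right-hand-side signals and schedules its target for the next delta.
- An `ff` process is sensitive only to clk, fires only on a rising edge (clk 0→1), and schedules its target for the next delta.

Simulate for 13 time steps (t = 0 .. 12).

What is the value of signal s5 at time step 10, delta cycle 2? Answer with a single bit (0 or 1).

0

t0.Δ0 s1=0 s0=1 s4=1 s2=1 s3=0 s5=1 clk=0
t0.Δ1 s1=0 s0=1 s4=1 s2=1 s3=0 s5=1 clk=1
t0.Δ2 s1=0 s0=0 s4=1 s2=1 s3=0 s5=0 clk=1
t0.Δ3 s1=0 s0=0 s4=0 s2=1 s3=0 s5=0 clk=1
t0.Δ4 s1=0 s0=0 s4=0 s2=1 s3=1 s5=0 clk=1
t1.Δ0 s1=0 s0=0 s4=0 s2=1 s3=1 s5=0 clk=1
t1.Δ1 s1=0 s0=0 s4=0 s2=1 s3=1 s5=0 clk=0
t2.Δ0 s1=0 s0=0 s4=0 s2=1 s3=1 s5=0 clk=0
t2.Δ1 s1=0 s0=0 s4=0 s2=1 s3=1 s5=0 clk=1
t2.Δ2 s1=0 s0=0 s4=0 s2=0 s3=1 s5=1 clk=1
t2.Δ3 s1=0 s0=0 s4=0 s2=0 s3=0 s5=1 clk=1
t3.Δ0 s1=0 s0=0 s4=0 s2=0 s3=0 s5=1 clk=1
t3.Δ1 s1=0 s0=0 s4=0 s2=0 s3=0 s5=1 clk=0
t4.Δ0 s1=0 s0=0 s4=0 s2=0 s3=0 s5=1 clk=0
t4.Δ1 s1=0 s0=0 s4=0 s2=0 s3=0 s5=1 clk=1
t4.Δ2 s1=0 s0=1 s4=0 s2=0 s3=0 s5=0 clk=1
t5.Δ0 s1=0 s0=1 s4=0 s2=0 s3=0 s5=0 clk=1
t5.Δ1 s1=0 s0=1 s4=0 s2=0 s3=0 s5=0 clk=0
t6.Δ0 s1=0 s0=1 s4=0 s2=0 s3=0 s5=0 clk=0
t6.Δ1 s1=0 s0=1 s4=0 s2=0 s3=0 s5=0 clk=1
t6.Δ2 s1=0 s0=1 s4=0 s2=1 s3=0 s5=0 clk=1
t6.Δ3 s1=0 s0=1 s4=0 s2=1 s3=1 s5=0 clk=1
t7.Δ0 s1=0 s0=1 s4=0 s2=1 s3=1 s5=0 clk=1
t7.Δ1 s1=0 s0=1 s4=0 s2=1 s3=1 s5=0 clk=0
t8.Δ0 s1=0 s0=1 s4=0 s2=1 s3=1 s5=0 clk=0
t8.Δ1 s1=0 s0=1 s4=0 s2=1 s3=1 s5=0 clk=1
t8.Δ2 s1=0 s0=1 s4=0 s2=1 s3=1 s5=1 clk=1
t8.Δ3 s1=0 s0=1 s4=1 s2=1 s3=1 s5=1 clk=1
t8.Δ4 s1=0 s0=1 s4=1 s2=1 s3=0 s5=1 clk=1
t9.Δ0 s1=0 s0=1 s4=1 s2=1 s3=0 s5=1 clk=1
t9.Δ1 s1=0 s0=1 s4=1 s2=1 s3=0 s5=1 clk=0
t10.Δ0 s1=0 s0=1 s4=1 s2=1 s3=0 s5=1 clk=0
t10.Δ1 s1=0 s0=1 s4=1 s2=1 s3=0 s5=1 clk=1
t10.Δ2 s1=0 s0=0 s4=1 s2=1 s3=0 s5=0 clk=1
t10.Δ3 s1=0 s0=0 s4=0 s2=1 s3=0 s5=0 clk=1
t10.Δ4 s1=0 s0=0 s4=0 s2=1 s3=1 s5=0 clk=1
t11.Δ0 s1=0 s0=0 s4=0 s2=1 s3=1 s5=0 clk=1
t11.Δ1 s1=0 s0=0 s4=0 s2=1 s3=1 s5=0 clk=0
t12.Δ0 s1=0 s0=0 s4=0 s2=1 s3=1 s5=0 clk=0
t12.Δ1 s1=0 s0=0 s4=0 s2=1 s3=1 s5=0 clk=1
t12.Δ2 s1=0 s0=0 s4=0 s2=0 s3=1 s5=1 clk=1
t12.Δ3 s1=0 s0=0 s4=0 s2=0 s3=0 s5=1 clk=1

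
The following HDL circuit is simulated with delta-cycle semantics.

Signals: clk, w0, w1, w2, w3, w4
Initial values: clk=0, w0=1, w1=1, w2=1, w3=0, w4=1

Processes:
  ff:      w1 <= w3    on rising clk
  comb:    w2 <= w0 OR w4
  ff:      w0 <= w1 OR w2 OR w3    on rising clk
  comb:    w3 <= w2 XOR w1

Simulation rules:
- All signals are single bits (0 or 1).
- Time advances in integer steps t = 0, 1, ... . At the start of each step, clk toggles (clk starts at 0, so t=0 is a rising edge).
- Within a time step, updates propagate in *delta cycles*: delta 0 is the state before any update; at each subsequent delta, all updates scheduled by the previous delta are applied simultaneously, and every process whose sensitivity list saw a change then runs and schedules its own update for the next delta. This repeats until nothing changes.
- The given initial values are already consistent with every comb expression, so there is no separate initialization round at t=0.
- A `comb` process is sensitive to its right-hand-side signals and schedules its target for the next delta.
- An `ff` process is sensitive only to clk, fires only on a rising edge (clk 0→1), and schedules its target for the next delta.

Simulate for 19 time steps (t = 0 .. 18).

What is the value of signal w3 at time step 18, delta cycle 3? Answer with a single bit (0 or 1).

0

[bits: w3,w4,w0,w1,clk,w2]
t=0: Δ0=011101 Δ1=011111 Δ2=011011 Δ3=111011 | 3Δ
t=1: Δ0=111011 Δ1=111001 | 1Δ
t=2: Δ0=111001 Δ1=111011 Δ2=111111 Δ3=011111 | 3Δ
t=3: Δ0=011111 Δ1=011101 | 1Δ
t=4: Δ0=011101 Δ1=011111 Δ2=011011 Δ3=111011 | 3Δ
t=5: Δ0=111011 Δ1=111001 | 1Δ
t=6: Δ0=111001 Δ1=111011 Δ2=111111 Δ3=011111 | 3Δ
t=7: Δ0=011111 Δ1=011101 | 1Δ
t=8: Δ0=011101 Δ1=011111 Δ2=011011 Δ3=111011 | 3Δ
t=9: Δ0=111011 Δ1=111001 | 1Δ
t=10: Δ0=111001 Δ1=111011 Δ2=111111 Δ3=011111 | 3Δ
t=11: Δ0=011111 Δ1=011101 | 1Δ
t=12: Δ0=011101 Δ1=011111 Δ2=011011 Δ3=111011 | 3Δ
t=13: Δ0=111011 Δ1=111001 | 1Δ
t=14: Δ0=111001 Δ1=111011 Δ2=111111 Δ3=011111 | 3Δ
t=15: Δ0=011111 Δ1=011101 | 1Δ
t=16: Δ0=011101 Δ1=011111 Δ2=011011 Δ3=111011 | 3Δ
t=17: Δ0=111011 Δ1=111001 | 1Δ
t=18: Δ0=111001 Δ1=111011 Δ2=111111 Δ3=011111 | 3Δ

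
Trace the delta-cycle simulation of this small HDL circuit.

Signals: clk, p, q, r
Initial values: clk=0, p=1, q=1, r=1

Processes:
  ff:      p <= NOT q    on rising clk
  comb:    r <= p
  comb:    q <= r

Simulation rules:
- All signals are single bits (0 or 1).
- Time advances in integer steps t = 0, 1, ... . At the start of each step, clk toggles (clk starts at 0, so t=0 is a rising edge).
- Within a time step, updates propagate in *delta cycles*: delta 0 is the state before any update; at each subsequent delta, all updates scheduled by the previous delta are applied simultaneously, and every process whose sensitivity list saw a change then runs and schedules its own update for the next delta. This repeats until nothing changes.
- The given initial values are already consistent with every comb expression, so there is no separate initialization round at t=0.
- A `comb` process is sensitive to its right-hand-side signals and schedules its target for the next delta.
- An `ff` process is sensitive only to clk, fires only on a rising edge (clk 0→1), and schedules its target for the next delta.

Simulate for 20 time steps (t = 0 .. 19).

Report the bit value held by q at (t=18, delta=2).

t=0 Δ0: p=1 q=1 clk=0 r=1
  Δ1: clk:0→1
  Δ2: p:1→0
  Δ3: r:1→0
  Δ4: q:1→0
  (4Δ to stable)
t=1 Δ0: p=0 q=0 clk=1 r=0
  Δ1: clk:1→0
  (1Δ to stable)
t=2 Δ0: p=0 q=0 clk=0 r=0
  Δ1: clk:0→1
  Δ2: p:0→1
  Δ3: r:0→1
  Δ4: q:0→1
  (4Δ to stable)
t=3 Δ0: p=1 q=1 clk=1 r=1
  Δ1: clk:1→0
  (1Δ to stable)
t=4 Δ0: p=1 q=1 clk=0 r=1
  Δ1: clk:0→1
  Δ2: p:1→0
  Δ3: r:1→0
  Δ4: q:1→0
  (4Δ to stable)
t=5 Δ0: p=0 q=0 clk=1 r=0
  Δ1: clk:1→0
  (1Δ to stable)
t=6 Δ0: p=0 q=0 clk=0 r=0
  Δ1: clk:0→1
  Δ2: p:0→1
  Δ3: r:0→1
  Δ4: q:0→1
  (4Δ to stable)
t=7 Δ0: p=1 q=1 clk=1 r=1
  Δ1: clk:1→0
  (1Δ to stable)
t=8 Δ0: p=1 q=1 clk=0 r=1
  Δ1: clk:0→1
  Δ2: p:1→0
  Δ3: r:1→0
  Δ4: q:1→0
  (4Δ to stable)
t=9 Δ0: p=0 q=0 clk=1 r=0
  Δ1: clk:1→0
  (1Δ to stable)
t=10 Δ0: p=0 q=0 clk=0 r=0
  Δ1: clk:0→1
  Δ2: p:0→1
  Δ3: r:0→1
  Δ4: q:0→1
  (4Δ to stable)
t=11 Δ0: p=1 q=1 clk=1 r=1
  Δ1: clk:1→0
  (1Δ to stable)
t=12 Δ0: p=1 q=1 clk=0 r=1
  Δ1: clk:0→1
  Δ2: p:1→0
  Δ3: r:1→0
  Δ4: q:1→0
  (4Δ to stable)
t=13 Δ0: p=0 q=0 clk=1 r=0
  Δ1: clk:1→0
  (1Δ to stable)
t=14 Δ0: p=0 q=0 clk=0 r=0
  Δ1: clk:0→1
  Δ2: p:0→1
  Δ3: r:0→1
  Δ4: q:0→1
  (4Δ to stable)
t=15 Δ0: p=1 q=1 clk=1 r=1
  Δ1: clk:1→0
  (1Δ to stable)
t=16 Δ0: p=1 q=1 clk=0 r=1
  Δ1: clk:0→1
  Δ2: p:1→0
  Δ3: r:1→0
  Δ4: q:1→0
  (4Δ to stable)
t=17 Δ0: p=0 q=0 clk=1 r=0
  Δ1: clk:1→0
  (1Δ to stable)
t=18 Δ0: p=0 q=0 clk=0 r=0
  Δ1: clk:0→1
  Δ2: p:0→1
  Δ3: r:0→1
  Δ4: q:0→1
  (4Δ to stable)
t=19 Δ0: p=1 q=1 clk=1 r=1
  Δ1: clk:1→0
  (1Δ to stable)

0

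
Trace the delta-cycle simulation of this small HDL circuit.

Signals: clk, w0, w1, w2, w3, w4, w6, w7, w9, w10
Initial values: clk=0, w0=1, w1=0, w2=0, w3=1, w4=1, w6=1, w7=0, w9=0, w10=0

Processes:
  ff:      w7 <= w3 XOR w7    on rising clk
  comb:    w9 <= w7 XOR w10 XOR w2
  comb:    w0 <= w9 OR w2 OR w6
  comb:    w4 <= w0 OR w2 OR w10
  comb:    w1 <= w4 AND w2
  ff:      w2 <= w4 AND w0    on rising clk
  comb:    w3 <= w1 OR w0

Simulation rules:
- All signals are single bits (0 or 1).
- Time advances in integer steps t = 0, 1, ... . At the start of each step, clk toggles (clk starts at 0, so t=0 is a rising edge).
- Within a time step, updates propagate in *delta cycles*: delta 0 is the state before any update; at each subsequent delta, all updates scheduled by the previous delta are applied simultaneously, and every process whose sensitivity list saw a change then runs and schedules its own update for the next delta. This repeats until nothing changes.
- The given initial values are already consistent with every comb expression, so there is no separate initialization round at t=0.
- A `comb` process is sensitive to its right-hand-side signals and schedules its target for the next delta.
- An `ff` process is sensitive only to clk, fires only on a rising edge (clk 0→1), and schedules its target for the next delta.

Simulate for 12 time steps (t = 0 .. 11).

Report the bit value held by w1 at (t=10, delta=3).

1

t0.Δ0 w1=0 w4=1 w6=1 w0=1 w9=0 w7=0 clk=0 w10=0 w2=0 w3=1
t0.Δ1 w1=0 w4=1 w6=1 w0=1 w9=0 w7=0 clk=1 w10=0 w2=0 w3=1
t0.Δ2 w1=0 w4=1 w6=1 w0=1 w9=0 w7=1 clk=1 w10=0 w2=1 w3=1
t0.Δ3 w1=1 w4=1 w6=1 w0=1 w9=0 w7=1 clk=1 w10=0 w2=1 w3=1
t1.Δ0 w1=1 w4=1 w6=1 w0=1 w9=0 w7=1 clk=1 w10=0 w2=1 w3=1
t1.Δ1 w1=1 w4=1 w6=1 w0=1 w9=0 w7=1 clk=0 w10=0 w2=1 w3=1
t2.Δ0 w1=1 w4=1 w6=1 w0=1 w9=0 w7=1 clk=0 w10=0 w2=1 w3=1
t2.Δ1 w1=1 w4=1 w6=1 w0=1 w9=0 w7=1 clk=1 w10=0 w2=1 w3=1
t2.Δ2 w1=1 w4=1 w6=1 w0=1 w9=0 w7=0 clk=1 w10=0 w2=1 w3=1
t2.Δ3 w1=1 w4=1 w6=1 w0=1 w9=1 w7=0 clk=1 w10=0 w2=1 w3=1
t3.Δ0 w1=1 w4=1 w6=1 w0=1 w9=1 w7=0 clk=1 w10=0 w2=1 w3=1
t3.Δ1 w1=1 w4=1 w6=1 w0=1 w9=1 w7=0 clk=0 w10=0 w2=1 w3=1
t4.Δ0 w1=1 w4=1 w6=1 w0=1 w9=1 w7=0 clk=0 w10=0 w2=1 w3=1
t4.Δ1 w1=1 w4=1 w6=1 w0=1 w9=1 w7=0 clk=1 w10=0 w2=1 w3=1
t4.Δ2 w1=1 w4=1 w6=1 w0=1 w9=1 w7=1 clk=1 w10=0 w2=1 w3=1
t4.Δ3 w1=1 w4=1 w6=1 w0=1 w9=0 w7=1 clk=1 w10=0 w2=1 w3=1
t5.Δ0 w1=1 w4=1 w6=1 w0=1 w9=0 w7=1 clk=1 w10=0 w2=1 w3=1
t5.Δ1 w1=1 w4=1 w6=1 w0=1 w9=0 w7=1 clk=0 w10=0 w2=1 w3=1
t6.Δ0 w1=1 w4=1 w6=1 w0=1 w9=0 w7=1 clk=0 w10=0 w2=1 w3=1
t6.Δ1 w1=1 w4=1 w6=1 w0=1 w9=0 w7=1 clk=1 w10=0 w2=1 w3=1
t6.Δ2 w1=1 w4=1 w6=1 w0=1 w9=0 w7=0 clk=1 w10=0 w2=1 w3=1
t6.Δ3 w1=1 w4=1 w6=1 w0=1 w9=1 w7=0 clk=1 w10=0 w2=1 w3=1
t7.Δ0 w1=1 w4=1 w6=1 w0=1 w9=1 w7=0 clk=1 w10=0 w2=1 w3=1
t7.Δ1 w1=1 w4=1 w6=1 w0=1 w9=1 w7=0 clk=0 w10=0 w2=1 w3=1
t8.Δ0 w1=1 w4=1 w6=1 w0=1 w9=1 w7=0 clk=0 w10=0 w2=1 w3=1
t8.Δ1 w1=1 w4=1 w6=1 w0=1 w9=1 w7=0 clk=1 w10=0 w2=1 w3=1
t8.Δ2 w1=1 w4=1 w6=1 w0=1 w9=1 w7=1 clk=1 w10=0 w2=1 w3=1
t8.Δ3 w1=1 w4=1 w6=1 w0=1 w9=0 w7=1 clk=1 w10=0 w2=1 w3=1
t9.Δ0 w1=1 w4=1 w6=1 w0=1 w9=0 w7=1 clk=1 w10=0 w2=1 w3=1
t9.Δ1 w1=1 w4=1 w6=1 w0=1 w9=0 w7=1 clk=0 w10=0 w2=1 w3=1
t10.Δ0 w1=1 w4=1 w6=1 w0=1 w9=0 w7=1 clk=0 w10=0 w2=1 w3=1
t10.Δ1 w1=1 w4=1 w6=1 w0=1 w9=0 w7=1 clk=1 w10=0 w2=1 w3=1
t10.Δ2 w1=1 w4=1 w6=1 w0=1 w9=0 w7=0 clk=1 w10=0 w2=1 w3=1
t10.Δ3 w1=1 w4=1 w6=1 w0=1 w9=1 w7=0 clk=1 w10=0 w2=1 w3=1
t11.Δ0 w1=1 w4=1 w6=1 w0=1 w9=1 w7=0 clk=1 w10=0 w2=1 w3=1
t11.Δ1 w1=1 w4=1 w6=1 w0=1 w9=1 w7=0 clk=0 w10=0 w2=1 w3=1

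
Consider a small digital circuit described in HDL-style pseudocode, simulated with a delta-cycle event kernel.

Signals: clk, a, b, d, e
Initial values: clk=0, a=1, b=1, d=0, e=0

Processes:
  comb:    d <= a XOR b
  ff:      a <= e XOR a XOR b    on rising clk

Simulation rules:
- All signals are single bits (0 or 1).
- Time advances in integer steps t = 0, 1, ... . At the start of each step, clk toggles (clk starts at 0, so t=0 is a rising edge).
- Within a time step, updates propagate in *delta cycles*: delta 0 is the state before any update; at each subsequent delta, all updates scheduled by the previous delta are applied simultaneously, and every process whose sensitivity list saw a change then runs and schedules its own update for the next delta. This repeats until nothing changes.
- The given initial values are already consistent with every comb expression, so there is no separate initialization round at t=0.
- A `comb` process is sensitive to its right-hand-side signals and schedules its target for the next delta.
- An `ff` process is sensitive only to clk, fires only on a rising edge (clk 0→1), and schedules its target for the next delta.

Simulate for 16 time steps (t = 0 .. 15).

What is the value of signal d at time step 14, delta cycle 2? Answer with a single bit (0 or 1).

1

[bits: e,a,b,d,clk]
t=0: Δ0=01100 Δ1=01101 Δ2=00101 Δ3=00111 | 3Δ
t=1: Δ0=00111 Δ1=00110 | 1Δ
t=2: Δ0=00110 Δ1=00111 Δ2=01111 Δ3=01101 | 3Δ
t=3: Δ0=01101 Δ1=01100 | 1Δ
t=4: Δ0=01100 Δ1=01101 Δ2=00101 Δ3=00111 | 3Δ
t=5: Δ0=00111 Δ1=00110 | 1Δ
t=6: Δ0=00110 Δ1=00111 Δ2=01111 Δ3=01101 | 3Δ
t=7: Δ0=01101 Δ1=01100 | 1Δ
t=8: Δ0=01100 Δ1=01101 Δ2=00101 Δ3=00111 | 3Δ
t=9: Δ0=00111 Δ1=00110 | 1Δ
t=10: Δ0=00110 Δ1=00111 Δ2=01111 Δ3=01101 | 3Δ
t=11: Δ0=01101 Δ1=01100 | 1Δ
t=12: Δ0=01100 Δ1=01101 Δ2=00101 Δ3=00111 | 3Δ
t=13: Δ0=00111 Δ1=00110 | 1Δ
t=14: Δ0=00110 Δ1=00111 Δ2=01111 Δ3=01101 | 3Δ
t=15: Δ0=01101 Δ1=01100 | 1Δ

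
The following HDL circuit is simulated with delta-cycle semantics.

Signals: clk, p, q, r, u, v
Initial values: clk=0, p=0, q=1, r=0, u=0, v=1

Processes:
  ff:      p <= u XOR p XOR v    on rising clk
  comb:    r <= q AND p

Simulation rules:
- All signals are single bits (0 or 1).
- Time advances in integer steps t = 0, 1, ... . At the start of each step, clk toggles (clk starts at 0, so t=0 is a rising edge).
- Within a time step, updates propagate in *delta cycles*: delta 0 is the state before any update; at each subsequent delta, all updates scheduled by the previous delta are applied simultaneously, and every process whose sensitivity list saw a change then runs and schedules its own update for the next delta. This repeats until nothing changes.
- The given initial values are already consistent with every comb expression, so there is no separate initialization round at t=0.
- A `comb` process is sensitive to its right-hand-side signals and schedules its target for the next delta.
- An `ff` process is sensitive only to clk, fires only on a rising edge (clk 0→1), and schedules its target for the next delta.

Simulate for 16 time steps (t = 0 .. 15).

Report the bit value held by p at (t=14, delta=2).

t=0 Δ0: r=0 v=1 p=0 q=1 u=0 clk=0
  Δ1: clk:0→1
  Δ2: p:0→1
  Δ3: r:0→1
  (3Δ to stable)
t=1 Δ0: r=1 v=1 p=1 q=1 u=0 clk=1
  Δ1: clk:1→0
  (1Δ to stable)
t=2 Δ0: r=1 v=1 p=1 q=1 u=0 clk=0
  Δ1: clk:0→1
  Δ2: p:1→0
  Δ3: r:1→0
  (3Δ to stable)
t=3 Δ0: r=0 v=1 p=0 q=1 u=0 clk=1
  Δ1: clk:1→0
  (1Δ to stable)
t=4 Δ0: r=0 v=1 p=0 q=1 u=0 clk=0
  Δ1: clk:0→1
  Δ2: p:0→1
  Δ3: r:0→1
  (3Δ to stable)
t=5 Δ0: r=1 v=1 p=1 q=1 u=0 clk=1
  Δ1: clk:1→0
  (1Δ to stable)
t=6 Δ0: r=1 v=1 p=1 q=1 u=0 clk=0
  Δ1: clk:0→1
  Δ2: p:1→0
  Δ3: r:1→0
  (3Δ to stable)
t=7 Δ0: r=0 v=1 p=0 q=1 u=0 clk=1
  Δ1: clk:1→0
  (1Δ to stable)
t=8 Δ0: r=0 v=1 p=0 q=1 u=0 clk=0
  Δ1: clk:0→1
  Δ2: p:0→1
  Δ3: r:0→1
  (3Δ to stable)
t=9 Δ0: r=1 v=1 p=1 q=1 u=0 clk=1
  Δ1: clk:1→0
  (1Δ to stable)
t=10 Δ0: r=1 v=1 p=1 q=1 u=0 clk=0
  Δ1: clk:0→1
  Δ2: p:1→0
  Δ3: r:1→0
  (3Δ to stable)
t=11 Δ0: r=0 v=1 p=0 q=1 u=0 clk=1
  Δ1: clk:1→0
  (1Δ to stable)
t=12 Δ0: r=0 v=1 p=0 q=1 u=0 clk=0
  Δ1: clk:0→1
  Δ2: p:0→1
  Δ3: r:0→1
  (3Δ to stable)
t=13 Δ0: r=1 v=1 p=1 q=1 u=0 clk=1
  Δ1: clk:1→0
  (1Δ to stable)
t=14 Δ0: r=1 v=1 p=1 q=1 u=0 clk=0
  Δ1: clk:0→1
  Δ2: p:1→0
  Δ3: r:1→0
  (3Δ to stable)
t=15 Δ0: r=0 v=1 p=0 q=1 u=0 clk=1
  Δ1: clk:1→0
  (1Δ to stable)

0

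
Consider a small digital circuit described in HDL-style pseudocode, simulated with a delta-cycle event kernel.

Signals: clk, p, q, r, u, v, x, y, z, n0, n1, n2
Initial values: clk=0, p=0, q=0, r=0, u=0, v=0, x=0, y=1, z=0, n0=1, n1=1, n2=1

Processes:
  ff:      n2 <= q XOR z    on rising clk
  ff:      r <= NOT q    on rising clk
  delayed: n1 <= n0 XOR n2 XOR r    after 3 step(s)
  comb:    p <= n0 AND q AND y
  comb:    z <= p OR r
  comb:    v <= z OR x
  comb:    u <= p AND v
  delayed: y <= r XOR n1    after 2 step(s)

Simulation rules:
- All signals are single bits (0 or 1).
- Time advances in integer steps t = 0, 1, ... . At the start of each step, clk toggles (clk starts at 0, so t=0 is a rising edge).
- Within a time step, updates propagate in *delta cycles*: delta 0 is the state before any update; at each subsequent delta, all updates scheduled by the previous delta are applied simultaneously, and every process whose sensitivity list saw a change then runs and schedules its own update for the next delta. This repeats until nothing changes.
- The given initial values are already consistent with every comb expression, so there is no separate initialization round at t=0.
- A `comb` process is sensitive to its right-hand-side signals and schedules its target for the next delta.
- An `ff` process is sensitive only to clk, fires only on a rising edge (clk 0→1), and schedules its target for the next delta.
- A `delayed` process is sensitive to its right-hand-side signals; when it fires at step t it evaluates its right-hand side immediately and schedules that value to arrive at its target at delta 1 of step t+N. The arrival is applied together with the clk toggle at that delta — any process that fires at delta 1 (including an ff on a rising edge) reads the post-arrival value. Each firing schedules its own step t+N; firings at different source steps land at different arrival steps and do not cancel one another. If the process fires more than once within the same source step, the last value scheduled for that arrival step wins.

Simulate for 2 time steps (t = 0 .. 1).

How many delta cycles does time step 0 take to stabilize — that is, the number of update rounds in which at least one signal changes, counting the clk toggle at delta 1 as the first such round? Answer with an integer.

[bits: z,clk,n2,p,q,x,n0,v,r,n1,y,u]
t=0: Δ0=001000100110 Δ1=011000100110 Δ2=010000101110 Δ3=110000101110 Δ4=110000111110 | 4Δ
t=1: Δ0=110000111110 Δ1=100000111110 | 1Δ

4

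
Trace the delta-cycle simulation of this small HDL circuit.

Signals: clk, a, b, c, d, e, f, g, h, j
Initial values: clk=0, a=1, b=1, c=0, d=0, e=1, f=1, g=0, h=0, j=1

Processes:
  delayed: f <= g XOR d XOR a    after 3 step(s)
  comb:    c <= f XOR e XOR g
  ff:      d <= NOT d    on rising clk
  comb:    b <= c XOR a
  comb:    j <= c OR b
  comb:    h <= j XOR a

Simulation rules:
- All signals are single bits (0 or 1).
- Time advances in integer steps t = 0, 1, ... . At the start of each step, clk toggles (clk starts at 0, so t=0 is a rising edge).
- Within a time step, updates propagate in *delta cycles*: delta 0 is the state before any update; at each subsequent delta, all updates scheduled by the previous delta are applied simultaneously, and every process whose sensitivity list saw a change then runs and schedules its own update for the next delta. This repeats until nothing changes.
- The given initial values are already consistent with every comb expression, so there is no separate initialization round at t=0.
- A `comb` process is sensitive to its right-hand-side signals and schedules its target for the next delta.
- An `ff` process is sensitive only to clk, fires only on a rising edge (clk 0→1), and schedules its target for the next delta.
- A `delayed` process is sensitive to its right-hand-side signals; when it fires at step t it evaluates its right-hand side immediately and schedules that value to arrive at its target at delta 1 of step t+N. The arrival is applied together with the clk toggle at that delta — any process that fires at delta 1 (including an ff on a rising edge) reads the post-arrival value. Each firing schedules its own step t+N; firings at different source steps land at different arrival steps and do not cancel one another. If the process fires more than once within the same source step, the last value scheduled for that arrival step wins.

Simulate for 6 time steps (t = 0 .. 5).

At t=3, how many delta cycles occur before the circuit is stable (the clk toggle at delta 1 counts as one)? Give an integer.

[bits: f,g,a,c,e,j,clk,d,h,b]
t=0: Δ0=1010110001 Δ1=1010111001 Δ2=1010111101 | 2Δ
t=1: Δ0=1010111101 Δ1=1010110101 | 1Δ
t=2: Δ0=1010110101 Δ1=1010111101 Δ2=1010111001 | 2Δ
t=3: Δ0=1010111001 Δ1=0010110001 Δ2=0011110001 Δ3=0011110000 | 3Δ
t=4: Δ0=0011110000 Δ1=0011111000 Δ2=0011111100 | 2Δ
t=5: Δ0=0011111100 Δ1=1011110100 Δ2=1010110100 Δ3=1010100101 Δ4=1010110111 Δ5=1010110101 | 5Δ

3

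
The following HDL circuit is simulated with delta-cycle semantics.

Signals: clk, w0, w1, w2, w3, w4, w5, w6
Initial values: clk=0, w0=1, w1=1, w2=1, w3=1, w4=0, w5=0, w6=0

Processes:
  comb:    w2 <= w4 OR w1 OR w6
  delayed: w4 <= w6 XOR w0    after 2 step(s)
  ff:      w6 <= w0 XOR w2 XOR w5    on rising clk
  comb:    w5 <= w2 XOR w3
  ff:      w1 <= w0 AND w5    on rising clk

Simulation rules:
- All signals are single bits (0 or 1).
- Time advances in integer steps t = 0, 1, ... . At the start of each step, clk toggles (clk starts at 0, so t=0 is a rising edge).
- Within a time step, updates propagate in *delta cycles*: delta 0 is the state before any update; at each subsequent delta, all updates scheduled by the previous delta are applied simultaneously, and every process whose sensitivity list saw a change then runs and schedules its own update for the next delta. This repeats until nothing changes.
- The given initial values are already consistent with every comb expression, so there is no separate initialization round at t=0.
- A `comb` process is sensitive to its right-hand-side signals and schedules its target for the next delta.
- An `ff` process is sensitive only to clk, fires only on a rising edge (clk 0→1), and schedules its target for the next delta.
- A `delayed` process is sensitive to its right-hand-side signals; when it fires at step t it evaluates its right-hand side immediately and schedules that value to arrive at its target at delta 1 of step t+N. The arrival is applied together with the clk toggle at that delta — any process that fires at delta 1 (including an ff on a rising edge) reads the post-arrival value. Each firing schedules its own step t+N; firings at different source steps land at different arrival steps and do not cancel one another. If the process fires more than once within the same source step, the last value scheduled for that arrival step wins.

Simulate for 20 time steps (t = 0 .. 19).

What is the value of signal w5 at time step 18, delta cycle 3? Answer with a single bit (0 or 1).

t0.Δ0 w0=1 clk=0 w2=1 w5=0 w3=1 w6=0 w1=1 w4=0
t0.Δ1 w0=1 clk=1 w2=1 w5=0 w3=1 w6=0 w1=1 w4=0
t0.Δ2 w0=1 clk=1 w2=1 w5=0 w3=1 w6=0 w1=0 w4=0
t0.Δ3 w0=1 clk=1 w2=0 w5=0 w3=1 w6=0 w1=0 w4=0
t0.Δ4 w0=1 clk=1 w2=0 w5=1 w3=1 w6=0 w1=0 w4=0
t1.Δ0 w0=1 clk=1 w2=0 w5=1 w3=1 w6=0 w1=0 w4=0
t1.Δ1 w0=1 clk=0 w2=0 w5=1 w3=1 w6=0 w1=0 w4=0
t2.Δ0 w0=1 clk=0 w2=0 w5=1 w3=1 w6=0 w1=0 w4=0
t2.Δ1 w0=1 clk=1 w2=0 w5=1 w3=1 w6=0 w1=0 w4=0
t2.Δ2 w0=1 clk=1 w2=0 w5=1 w3=1 w6=0 w1=1 w4=0
t2.Δ3 w0=1 clk=1 w2=1 w5=1 w3=1 w6=0 w1=1 w4=0
t2.Δ4 w0=1 clk=1 w2=1 w5=0 w3=1 w6=0 w1=1 w4=0
t3.Δ0 w0=1 clk=1 w2=1 w5=0 w3=1 w6=0 w1=1 w4=0
t3.Δ1 w0=1 clk=0 w2=1 w5=0 w3=1 w6=0 w1=1 w4=0
t4.Δ0 w0=1 clk=0 w2=1 w5=0 w3=1 w6=0 w1=1 w4=0
t4.Δ1 w0=1 clk=1 w2=1 w5=0 w3=1 w6=0 w1=1 w4=0
t4.Δ2 w0=1 clk=1 w2=1 w5=0 w3=1 w6=0 w1=0 w4=0
t4.Δ3 w0=1 clk=1 w2=0 w5=0 w3=1 w6=0 w1=0 w4=0
t4.Δ4 w0=1 clk=1 w2=0 w5=1 w3=1 w6=0 w1=0 w4=0
t5.Δ0 w0=1 clk=1 w2=0 w5=1 w3=1 w6=0 w1=0 w4=0
t5.Δ1 w0=1 clk=0 w2=0 w5=1 w3=1 w6=0 w1=0 w4=0
t6.Δ0 w0=1 clk=0 w2=0 w5=1 w3=1 w6=0 w1=0 w4=0
t6.Δ1 w0=1 clk=1 w2=0 w5=1 w3=1 w6=0 w1=0 w4=0
t6.Δ2 w0=1 clk=1 w2=0 w5=1 w3=1 w6=0 w1=1 w4=0
t6.Δ3 w0=1 clk=1 w2=1 w5=1 w3=1 w6=0 w1=1 w4=0
t6.Δ4 w0=1 clk=1 w2=1 w5=0 w3=1 w6=0 w1=1 w4=0
t7.Δ0 w0=1 clk=1 w2=1 w5=0 w3=1 w6=0 w1=1 w4=0
t7.Δ1 w0=1 clk=0 w2=1 w5=0 w3=1 w6=0 w1=1 w4=0
t8.Δ0 w0=1 clk=0 w2=1 w5=0 w3=1 w6=0 w1=1 w4=0
t8.Δ1 w0=1 clk=1 w2=1 w5=0 w3=1 w6=0 w1=1 w4=0
t8.Δ2 w0=1 clk=1 w2=1 w5=0 w3=1 w6=0 w1=0 w4=0
t8.Δ3 w0=1 clk=1 w2=0 w5=0 w3=1 w6=0 w1=0 w4=0
t8.Δ4 w0=1 clk=1 w2=0 w5=1 w3=1 w6=0 w1=0 w4=0
t9.Δ0 w0=1 clk=1 w2=0 w5=1 w3=1 w6=0 w1=0 w4=0
t9.Δ1 w0=1 clk=0 w2=0 w5=1 w3=1 w6=0 w1=0 w4=0
t10.Δ0 w0=1 clk=0 w2=0 w5=1 w3=1 w6=0 w1=0 w4=0
t10.Δ1 w0=1 clk=1 w2=0 w5=1 w3=1 w6=0 w1=0 w4=0
t10.Δ2 w0=1 clk=1 w2=0 w5=1 w3=1 w6=0 w1=1 w4=0
t10.Δ3 w0=1 clk=1 w2=1 w5=1 w3=1 w6=0 w1=1 w4=0
t10.Δ4 w0=1 clk=1 w2=1 w5=0 w3=1 w6=0 w1=1 w4=0
t11.Δ0 w0=1 clk=1 w2=1 w5=0 w3=1 w6=0 w1=1 w4=0
t11.Δ1 w0=1 clk=0 w2=1 w5=0 w3=1 w6=0 w1=1 w4=0
t12.Δ0 w0=1 clk=0 w2=1 w5=0 w3=1 w6=0 w1=1 w4=0
t12.Δ1 w0=1 clk=1 w2=1 w5=0 w3=1 w6=0 w1=1 w4=0
t12.Δ2 w0=1 clk=1 w2=1 w5=0 w3=1 w6=0 w1=0 w4=0
t12.Δ3 w0=1 clk=1 w2=0 w5=0 w3=1 w6=0 w1=0 w4=0
t12.Δ4 w0=1 clk=1 w2=0 w5=1 w3=1 w6=0 w1=0 w4=0
t13.Δ0 w0=1 clk=1 w2=0 w5=1 w3=1 w6=0 w1=0 w4=0
t13.Δ1 w0=1 clk=0 w2=0 w5=1 w3=1 w6=0 w1=0 w4=0
t14.Δ0 w0=1 clk=0 w2=0 w5=1 w3=1 w6=0 w1=0 w4=0
t14.Δ1 w0=1 clk=1 w2=0 w5=1 w3=1 w6=0 w1=0 w4=0
t14.Δ2 w0=1 clk=1 w2=0 w5=1 w3=1 w6=0 w1=1 w4=0
t14.Δ3 w0=1 clk=1 w2=1 w5=1 w3=1 w6=0 w1=1 w4=0
t14.Δ4 w0=1 clk=1 w2=1 w5=0 w3=1 w6=0 w1=1 w4=0
t15.Δ0 w0=1 clk=1 w2=1 w5=0 w3=1 w6=0 w1=1 w4=0
t15.Δ1 w0=1 clk=0 w2=1 w5=0 w3=1 w6=0 w1=1 w4=0
t16.Δ0 w0=1 clk=0 w2=1 w5=0 w3=1 w6=0 w1=1 w4=0
t16.Δ1 w0=1 clk=1 w2=1 w5=0 w3=1 w6=0 w1=1 w4=0
t16.Δ2 w0=1 clk=1 w2=1 w5=0 w3=1 w6=0 w1=0 w4=0
t16.Δ3 w0=1 clk=1 w2=0 w5=0 w3=1 w6=0 w1=0 w4=0
t16.Δ4 w0=1 clk=1 w2=0 w5=1 w3=1 w6=0 w1=0 w4=0
t17.Δ0 w0=1 clk=1 w2=0 w5=1 w3=1 w6=0 w1=0 w4=0
t17.Δ1 w0=1 clk=0 w2=0 w5=1 w3=1 w6=0 w1=0 w4=0
t18.Δ0 w0=1 clk=0 w2=0 w5=1 w3=1 w6=0 w1=0 w4=0
t18.Δ1 w0=1 clk=1 w2=0 w5=1 w3=1 w6=0 w1=0 w4=0
t18.Δ2 w0=1 clk=1 w2=0 w5=1 w3=1 w6=0 w1=1 w4=0
t18.Δ3 w0=1 clk=1 w2=1 w5=1 w3=1 w6=0 w1=1 w4=0
t18.Δ4 w0=1 clk=1 w2=1 w5=0 w3=1 w6=0 w1=1 w4=0
t19.Δ0 w0=1 clk=1 w2=1 w5=0 w3=1 w6=0 w1=1 w4=0
t19.Δ1 w0=1 clk=0 w2=1 w5=0 w3=1 w6=0 w1=1 w4=0

1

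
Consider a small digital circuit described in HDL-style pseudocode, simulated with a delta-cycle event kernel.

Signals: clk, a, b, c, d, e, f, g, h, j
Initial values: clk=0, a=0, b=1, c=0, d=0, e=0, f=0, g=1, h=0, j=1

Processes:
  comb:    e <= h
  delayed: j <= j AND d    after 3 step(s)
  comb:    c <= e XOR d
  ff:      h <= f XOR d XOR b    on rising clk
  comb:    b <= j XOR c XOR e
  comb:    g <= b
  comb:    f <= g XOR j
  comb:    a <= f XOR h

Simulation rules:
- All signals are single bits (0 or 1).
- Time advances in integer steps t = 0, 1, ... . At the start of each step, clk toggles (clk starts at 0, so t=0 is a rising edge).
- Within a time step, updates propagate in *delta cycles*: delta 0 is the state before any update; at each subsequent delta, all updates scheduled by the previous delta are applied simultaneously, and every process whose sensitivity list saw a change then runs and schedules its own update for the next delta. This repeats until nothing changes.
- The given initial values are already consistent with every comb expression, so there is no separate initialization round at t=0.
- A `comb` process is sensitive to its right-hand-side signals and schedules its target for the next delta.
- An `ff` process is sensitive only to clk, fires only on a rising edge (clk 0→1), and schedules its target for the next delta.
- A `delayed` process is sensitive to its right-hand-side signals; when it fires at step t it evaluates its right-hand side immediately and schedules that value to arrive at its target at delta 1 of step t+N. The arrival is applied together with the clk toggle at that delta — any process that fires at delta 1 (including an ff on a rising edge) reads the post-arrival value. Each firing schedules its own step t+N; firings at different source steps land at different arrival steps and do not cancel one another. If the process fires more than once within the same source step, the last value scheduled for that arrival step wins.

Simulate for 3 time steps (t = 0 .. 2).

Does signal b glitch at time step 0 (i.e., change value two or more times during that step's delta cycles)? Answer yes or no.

yes

t=0 Δ0: d=0 b=1 h=0 a=0 g=1 f=0 c=0 clk=0 j=1 e=0
  Δ1: clk:0→1
  Δ2: h:0→1
  Δ3: a:0→1, e:0→1
  Δ4: b:1→0, c:0→1
  Δ5: b:0→1, g:1→0
  Δ6: g:0→1, f:0→1
  Δ7: a:1→0, f:1→0
  Δ8: a:0→1
  (8Δ to stable)
t=1 Δ0: d=0 b=1 h=1 a=1 g=1 f=0 c=1 clk=1 j=1 e=1
  Δ1: clk:1→0
  (1Δ to stable)
t=2 Δ0: d=0 b=1 h=1 a=1 g=1 f=0 c=1 clk=0 j=1 e=1
  Δ1: clk:0→1
  (1Δ to stable)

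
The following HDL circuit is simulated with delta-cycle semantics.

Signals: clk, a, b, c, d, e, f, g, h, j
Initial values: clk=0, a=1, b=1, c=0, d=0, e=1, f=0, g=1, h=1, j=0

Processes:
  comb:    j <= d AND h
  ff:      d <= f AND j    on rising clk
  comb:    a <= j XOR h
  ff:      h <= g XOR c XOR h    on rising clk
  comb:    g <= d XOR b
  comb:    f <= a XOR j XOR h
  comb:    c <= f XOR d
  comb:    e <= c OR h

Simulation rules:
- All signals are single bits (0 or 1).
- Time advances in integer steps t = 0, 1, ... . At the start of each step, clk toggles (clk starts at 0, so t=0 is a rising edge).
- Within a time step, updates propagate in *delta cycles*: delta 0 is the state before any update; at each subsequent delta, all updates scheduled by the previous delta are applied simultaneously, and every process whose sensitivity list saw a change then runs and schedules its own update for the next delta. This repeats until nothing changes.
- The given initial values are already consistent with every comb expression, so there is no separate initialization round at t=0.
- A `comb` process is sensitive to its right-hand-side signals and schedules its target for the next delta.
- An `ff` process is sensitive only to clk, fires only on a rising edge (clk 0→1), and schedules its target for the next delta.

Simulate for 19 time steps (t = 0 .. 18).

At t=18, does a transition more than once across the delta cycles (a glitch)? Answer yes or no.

t=0 Δ0: g=1 a=1 clk=0 d=0 b=1 h=1 e=1 j=0 f=0 c=0
  Δ1: clk:0→1
  Δ2: h:1→0
  Δ3: a:1→0, e:1→0, f:0→1
  Δ4: f:1→0, c:0→1
  Δ5: e:0→1, c:1→0
  Δ6: e:1→0
  (6Δ to stable)
t=1 Δ0: g=1 a=0 clk=1 d=0 b=1 h=0 e=0 j=0 f=0 c=0
  Δ1: clk:1→0
  (1Δ to stable)
t=2 Δ0: g=1 a=0 clk=0 d=0 b=1 h=0 e=0 j=0 f=0 c=0
  Δ1: clk:0→1
  Δ2: h:0→1
  Δ3: a:0→1, e:0→1, f:0→1
  Δ4: f:1→0, c:0→1
  Δ5: c:1→0
  (5Δ to stable)
t=3 Δ0: g=1 a=1 clk=1 d=0 b=1 h=1 e=1 j=0 f=0 c=0
  Δ1: clk:1→0
  (1Δ to stable)
t=4 Δ0: g=1 a=1 clk=0 d=0 b=1 h=1 e=1 j=0 f=0 c=0
  Δ1: clk:0→1
  Δ2: h:1→0
  Δ3: a:1→0, e:1→0, f:0→1
  Δ4: f:1→0, c:0→1
  Δ5: e:0→1, c:1→0
  Δ6: e:1→0
  (6Δ to stable)
t=5 Δ0: g=1 a=0 clk=1 d=0 b=1 h=0 e=0 j=0 f=0 c=0
  Δ1: clk:1→0
  (1Δ to stable)
t=6 Δ0: g=1 a=0 clk=0 d=0 b=1 h=0 e=0 j=0 f=0 c=0
  Δ1: clk:0→1
  Δ2: h:0→1
  Δ3: a:0→1, e:0→1, f:0→1
  Δ4: f:1→0, c:0→1
  Δ5: c:1→0
  (5Δ to stable)
t=7 Δ0: g=1 a=1 clk=1 d=0 b=1 h=1 e=1 j=0 f=0 c=0
  Δ1: clk:1→0
  (1Δ to stable)
t=8 Δ0: g=1 a=1 clk=0 d=0 b=1 h=1 e=1 j=0 f=0 c=0
  Δ1: clk:0→1
  Δ2: h:1→0
  Δ3: a:1→0, e:1→0, f:0→1
  Δ4: f:1→0, c:0→1
  Δ5: e:0→1, c:1→0
  Δ6: e:1→0
  (6Δ to stable)
t=9 Δ0: g=1 a=0 clk=1 d=0 b=1 h=0 e=0 j=0 f=0 c=0
  Δ1: clk:1→0
  (1Δ to stable)
t=10 Δ0: g=1 a=0 clk=0 d=0 b=1 h=0 e=0 j=0 f=0 c=0
  Δ1: clk:0→1
  Δ2: h:0→1
  Δ3: a:0→1, e:0→1, f:0→1
  Δ4: f:1→0, c:0→1
  Δ5: c:1→0
  (5Δ to stable)
t=11 Δ0: g=1 a=1 clk=1 d=0 b=1 h=1 e=1 j=0 f=0 c=0
  Δ1: clk:1→0
  (1Δ to stable)
t=12 Δ0: g=1 a=1 clk=0 d=0 b=1 h=1 e=1 j=0 f=0 c=0
  Δ1: clk:0→1
  Δ2: h:1→0
  Δ3: a:1→0, e:1→0, f:0→1
  Δ4: f:1→0, c:0→1
  Δ5: e:0→1, c:1→0
  Δ6: e:1→0
  (6Δ to stable)
t=13 Δ0: g=1 a=0 clk=1 d=0 b=1 h=0 e=0 j=0 f=0 c=0
  Δ1: clk:1→0
  (1Δ to stable)
t=14 Δ0: g=1 a=0 clk=0 d=0 b=1 h=0 e=0 j=0 f=0 c=0
  Δ1: clk:0→1
  Δ2: h:0→1
  Δ3: a:0→1, e:0→1, f:0→1
  Δ4: f:1→0, c:0→1
  Δ5: c:1→0
  (5Δ to stable)
t=15 Δ0: g=1 a=1 clk=1 d=0 b=1 h=1 e=1 j=0 f=0 c=0
  Δ1: clk:1→0
  (1Δ to stable)
t=16 Δ0: g=1 a=1 clk=0 d=0 b=1 h=1 e=1 j=0 f=0 c=0
  Δ1: clk:0→1
  Δ2: h:1→0
  Δ3: a:1→0, e:1→0, f:0→1
  Δ4: f:1→0, c:0→1
  Δ5: e:0→1, c:1→0
  Δ6: e:1→0
  (6Δ to stable)
t=17 Δ0: g=1 a=0 clk=1 d=0 b=1 h=0 e=0 j=0 f=0 c=0
  Δ1: clk:1→0
  (1Δ to stable)
t=18 Δ0: g=1 a=0 clk=0 d=0 b=1 h=0 e=0 j=0 f=0 c=0
  Δ1: clk:0→1
  Δ2: h:0→1
  Δ3: a:0→1, e:0→1, f:0→1
  Δ4: f:1→0, c:0→1
  Δ5: c:1→0
  (5Δ to stable)

no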